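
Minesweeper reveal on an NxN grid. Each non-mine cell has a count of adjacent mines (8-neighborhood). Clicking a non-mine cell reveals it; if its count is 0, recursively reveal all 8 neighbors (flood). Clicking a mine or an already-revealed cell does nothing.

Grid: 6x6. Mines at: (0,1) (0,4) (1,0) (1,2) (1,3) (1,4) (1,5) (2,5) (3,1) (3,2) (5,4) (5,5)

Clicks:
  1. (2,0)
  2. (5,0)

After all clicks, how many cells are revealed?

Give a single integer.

Click 1 (2,0) count=2: revealed 1 new [(2,0)] -> total=1
Click 2 (5,0) count=0: revealed 8 new [(4,0) (4,1) (4,2) (4,3) (5,0) (5,1) (5,2) (5,3)] -> total=9

Answer: 9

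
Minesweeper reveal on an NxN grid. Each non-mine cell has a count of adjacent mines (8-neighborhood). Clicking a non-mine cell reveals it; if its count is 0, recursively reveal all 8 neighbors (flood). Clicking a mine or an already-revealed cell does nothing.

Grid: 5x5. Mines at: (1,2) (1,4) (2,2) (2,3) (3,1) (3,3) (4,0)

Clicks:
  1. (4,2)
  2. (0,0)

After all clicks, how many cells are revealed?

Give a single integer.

Answer: 7

Derivation:
Click 1 (4,2) count=2: revealed 1 new [(4,2)] -> total=1
Click 2 (0,0) count=0: revealed 6 new [(0,0) (0,1) (1,0) (1,1) (2,0) (2,1)] -> total=7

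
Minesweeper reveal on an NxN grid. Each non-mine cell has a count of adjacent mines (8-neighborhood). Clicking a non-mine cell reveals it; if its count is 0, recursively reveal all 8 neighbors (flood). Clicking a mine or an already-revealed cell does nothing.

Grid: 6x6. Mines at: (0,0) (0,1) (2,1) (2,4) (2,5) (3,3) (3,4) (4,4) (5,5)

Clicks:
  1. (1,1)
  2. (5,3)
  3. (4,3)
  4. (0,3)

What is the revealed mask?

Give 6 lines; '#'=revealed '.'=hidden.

Answer: ..####
.#####
......
......
...#..
...#..

Derivation:
Click 1 (1,1) count=3: revealed 1 new [(1,1)] -> total=1
Click 2 (5,3) count=1: revealed 1 new [(5,3)] -> total=2
Click 3 (4,3) count=3: revealed 1 new [(4,3)] -> total=3
Click 4 (0,3) count=0: revealed 8 new [(0,2) (0,3) (0,4) (0,5) (1,2) (1,3) (1,4) (1,5)] -> total=11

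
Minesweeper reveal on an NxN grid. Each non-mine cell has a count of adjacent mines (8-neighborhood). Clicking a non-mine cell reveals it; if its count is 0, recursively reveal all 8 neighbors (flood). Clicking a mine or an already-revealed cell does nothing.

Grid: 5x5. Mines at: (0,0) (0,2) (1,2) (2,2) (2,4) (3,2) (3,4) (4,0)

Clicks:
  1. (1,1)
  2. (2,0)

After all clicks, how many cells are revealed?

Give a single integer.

Click 1 (1,1) count=4: revealed 1 new [(1,1)] -> total=1
Click 2 (2,0) count=0: revealed 5 new [(1,0) (2,0) (2,1) (3,0) (3,1)] -> total=6

Answer: 6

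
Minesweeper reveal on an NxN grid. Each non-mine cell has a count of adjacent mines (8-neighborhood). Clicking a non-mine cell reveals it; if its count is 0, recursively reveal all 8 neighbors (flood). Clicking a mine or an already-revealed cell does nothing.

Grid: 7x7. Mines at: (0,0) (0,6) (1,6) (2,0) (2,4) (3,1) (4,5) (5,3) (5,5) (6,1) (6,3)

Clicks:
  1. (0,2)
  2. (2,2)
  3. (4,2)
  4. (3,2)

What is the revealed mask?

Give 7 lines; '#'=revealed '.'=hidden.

Click 1 (0,2) count=0: revealed 13 new [(0,1) (0,2) (0,3) (0,4) (0,5) (1,1) (1,2) (1,3) (1,4) (1,5) (2,1) (2,2) (2,3)] -> total=13
Click 2 (2,2) count=1: revealed 0 new [(none)] -> total=13
Click 3 (4,2) count=2: revealed 1 new [(4,2)] -> total=14
Click 4 (3,2) count=1: revealed 1 new [(3,2)] -> total=15

Answer: .#####.
.#####.
.###...
..#....
..#....
.......
.......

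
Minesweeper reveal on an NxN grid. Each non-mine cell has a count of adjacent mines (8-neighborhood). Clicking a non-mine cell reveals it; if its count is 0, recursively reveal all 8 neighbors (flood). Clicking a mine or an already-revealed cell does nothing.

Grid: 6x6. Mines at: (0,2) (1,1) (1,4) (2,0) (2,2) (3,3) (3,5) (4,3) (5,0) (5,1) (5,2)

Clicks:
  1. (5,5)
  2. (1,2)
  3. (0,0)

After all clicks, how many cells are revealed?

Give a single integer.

Answer: 6

Derivation:
Click 1 (5,5) count=0: revealed 4 new [(4,4) (4,5) (5,4) (5,5)] -> total=4
Click 2 (1,2) count=3: revealed 1 new [(1,2)] -> total=5
Click 3 (0,0) count=1: revealed 1 new [(0,0)] -> total=6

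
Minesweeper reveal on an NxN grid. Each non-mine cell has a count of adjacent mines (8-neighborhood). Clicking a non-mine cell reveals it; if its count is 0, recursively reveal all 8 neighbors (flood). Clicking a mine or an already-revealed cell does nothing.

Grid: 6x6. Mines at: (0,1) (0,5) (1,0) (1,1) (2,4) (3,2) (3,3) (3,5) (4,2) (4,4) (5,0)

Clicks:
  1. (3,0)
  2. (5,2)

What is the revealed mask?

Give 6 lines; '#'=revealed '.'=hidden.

Answer: ......
......
##....
##....
##....
..#...

Derivation:
Click 1 (3,0) count=0: revealed 6 new [(2,0) (2,1) (3,0) (3,1) (4,0) (4,1)] -> total=6
Click 2 (5,2) count=1: revealed 1 new [(5,2)] -> total=7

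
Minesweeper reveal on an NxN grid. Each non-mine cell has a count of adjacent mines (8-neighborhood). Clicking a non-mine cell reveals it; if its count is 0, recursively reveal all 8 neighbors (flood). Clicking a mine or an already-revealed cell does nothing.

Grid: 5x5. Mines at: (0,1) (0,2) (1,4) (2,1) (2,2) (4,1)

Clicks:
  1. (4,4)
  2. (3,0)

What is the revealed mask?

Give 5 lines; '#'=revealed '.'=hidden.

Answer: .....
.....
...##
#.###
..###

Derivation:
Click 1 (4,4) count=0: revealed 8 new [(2,3) (2,4) (3,2) (3,3) (3,4) (4,2) (4,3) (4,4)] -> total=8
Click 2 (3,0) count=2: revealed 1 new [(3,0)] -> total=9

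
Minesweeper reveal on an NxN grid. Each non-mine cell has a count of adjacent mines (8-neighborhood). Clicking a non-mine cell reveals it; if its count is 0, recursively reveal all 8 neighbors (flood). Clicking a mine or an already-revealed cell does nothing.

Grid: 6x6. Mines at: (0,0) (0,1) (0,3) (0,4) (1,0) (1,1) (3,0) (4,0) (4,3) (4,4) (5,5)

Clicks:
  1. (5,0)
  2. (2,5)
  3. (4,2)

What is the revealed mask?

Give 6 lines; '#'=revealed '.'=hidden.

Click 1 (5,0) count=1: revealed 1 new [(5,0)] -> total=1
Click 2 (2,5) count=0: revealed 12 new [(1,2) (1,3) (1,4) (1,5) (2,2) (2,3) (2,4) (2,5) (3,2) (3,3) (3,4) (3,5)] -> total=13
Click 3 (4,2) count=1: revealed 1 new [(4,2)] -> total=14

Answer: ......
..####
..####
..####
..#...
#.....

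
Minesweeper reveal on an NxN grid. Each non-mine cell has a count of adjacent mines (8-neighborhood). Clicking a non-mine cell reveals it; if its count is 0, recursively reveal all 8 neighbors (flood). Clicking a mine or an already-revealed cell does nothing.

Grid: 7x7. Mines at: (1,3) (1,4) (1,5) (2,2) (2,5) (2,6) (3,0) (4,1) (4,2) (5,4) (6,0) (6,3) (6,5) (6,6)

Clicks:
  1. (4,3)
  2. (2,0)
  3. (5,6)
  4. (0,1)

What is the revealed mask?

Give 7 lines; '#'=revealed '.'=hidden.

Answer: ###....
###....
##.....
.......
...#...
......#
.......

Derivation:
Click 1 (4,3) count=2: revealed 1 new [(4,3)] -> total=1
Click 2 (2,0) count=1: revealed 1 new [(2,0)] -> total=2
Click 3 (5,6) count=2: revealed 1 new [(5,6)] -> total=3
Click 4 (0,1) count=0: revealed 7 new [(0,0) (0,1) (0,2) (1,0) (1,1) (1,2) (2,1)] -> total=10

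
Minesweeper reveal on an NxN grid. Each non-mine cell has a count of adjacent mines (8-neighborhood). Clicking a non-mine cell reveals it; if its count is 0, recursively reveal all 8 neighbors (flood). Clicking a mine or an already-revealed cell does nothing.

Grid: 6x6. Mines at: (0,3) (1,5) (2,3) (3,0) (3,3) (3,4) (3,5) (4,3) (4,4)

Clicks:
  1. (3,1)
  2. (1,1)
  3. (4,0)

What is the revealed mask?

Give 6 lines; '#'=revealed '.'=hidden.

Answer: ###...
###...
###...
.#....
#.....
......

Derivation:
Click 1 (3,1) count=1: revealed 1 new [(3,1)] -> total=1
Click 2 (1,1) count=0: revealed 9 new [(0,0) (0,1) (0,2) (1,0) (1,1) (1,2) (2,0) (2,1) (2,2)] -> total=10
Click 3 (4,0) count=1: revealed 1 new [(4,0)] -> total=11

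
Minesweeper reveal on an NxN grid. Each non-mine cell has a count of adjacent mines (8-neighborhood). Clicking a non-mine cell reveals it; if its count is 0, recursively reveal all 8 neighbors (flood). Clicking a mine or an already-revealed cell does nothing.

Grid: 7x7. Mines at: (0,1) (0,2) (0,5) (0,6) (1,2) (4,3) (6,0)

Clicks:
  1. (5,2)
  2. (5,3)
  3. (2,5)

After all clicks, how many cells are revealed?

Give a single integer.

Click 1 (5,2) count=1: revealed 1 new [(5,2)] -> total=1
Click 2 (5,3) count=1: revealed 1 new [(5,3)] -> total=2
Click 3 (2,5) count=0: revealed 25 new [(1,3) (1,4) (1,5) (1,6) (2,3) (2,4) (2,5) (2,6) (3,3) (3,4) (3,5) (3,6) (4,4) (4,5) (4,6) (5,1) (5,4) (5,5) (5,6) (6,1) (6,2) (6,3) (6,4) (6,5) (6,6)] -> total=27

Answer: 27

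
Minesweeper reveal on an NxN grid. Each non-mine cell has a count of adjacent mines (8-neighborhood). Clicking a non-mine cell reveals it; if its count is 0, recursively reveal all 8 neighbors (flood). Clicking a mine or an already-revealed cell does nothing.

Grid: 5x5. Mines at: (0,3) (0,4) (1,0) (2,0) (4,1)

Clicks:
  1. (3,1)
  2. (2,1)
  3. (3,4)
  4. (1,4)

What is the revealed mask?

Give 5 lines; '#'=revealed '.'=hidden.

Click 1 (3,1) count=2: revealed 1 new [(3,1)] -> total=1
Click 2 (2,1) count=2: revealed 1 new [(2,1)] -> total=2
Click 3 (3,4) count=0: revealed 13 new [(1,1) (1,2) (1,3) (1,4) (2,2) (2,3) (2,4) (3,2) (3,3) (3,4) (4,2) (4,3) (4,4)] -> total=15
Click 4 (1,4) count=2: revealed 0 new [(none)] -> total=15

Answer: .....
.####
.####
.####
..###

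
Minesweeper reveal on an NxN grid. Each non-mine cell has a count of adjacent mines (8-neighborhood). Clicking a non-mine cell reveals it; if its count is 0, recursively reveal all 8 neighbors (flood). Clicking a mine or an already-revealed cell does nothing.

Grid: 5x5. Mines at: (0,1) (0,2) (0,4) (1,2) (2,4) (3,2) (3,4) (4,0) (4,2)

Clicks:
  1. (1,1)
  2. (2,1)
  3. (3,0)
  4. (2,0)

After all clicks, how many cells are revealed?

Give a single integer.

Answer: 6

Derivation:
Click 1 (1,1) count=3: revealed 1 new [(1,1)] -> total=1
Click 2 (2,1) count=2: revealed 1 new [(2,1)] -> total=2
Click 3 (3,0) count=1: revealed 1 new [(3,0)] -> total=3
Click 4 (2,0) count=0: revealed 3 new [(1,0) (2,0) (3,1)] -> total=6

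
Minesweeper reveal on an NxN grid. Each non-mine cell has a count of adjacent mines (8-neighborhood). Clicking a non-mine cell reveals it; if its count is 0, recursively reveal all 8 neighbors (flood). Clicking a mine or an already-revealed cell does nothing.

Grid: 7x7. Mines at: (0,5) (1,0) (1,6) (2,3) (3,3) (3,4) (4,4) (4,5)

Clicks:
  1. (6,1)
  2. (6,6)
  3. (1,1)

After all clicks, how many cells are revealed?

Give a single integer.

Click 1 (6,1) count=0: revealed 24 new [(2,0) (2,1) (2,2) (3,0) (3,1) (3,2) (4,0) (4,1) (4,2) (4,3) (5,0) (5,1) (5,2) (5,3) (5,4) (5,5) (5,6) (6,0) (6,1) (6,2) (6,3) (6,4) (6,5) (6,6)] -> total=24
Click 2 (6,6) count=0: revealed 0 new [(none)] -> total=24
Click 3 (1,1) count=1: revealed 1 new [(1,1)] -> total=25

Answer: 25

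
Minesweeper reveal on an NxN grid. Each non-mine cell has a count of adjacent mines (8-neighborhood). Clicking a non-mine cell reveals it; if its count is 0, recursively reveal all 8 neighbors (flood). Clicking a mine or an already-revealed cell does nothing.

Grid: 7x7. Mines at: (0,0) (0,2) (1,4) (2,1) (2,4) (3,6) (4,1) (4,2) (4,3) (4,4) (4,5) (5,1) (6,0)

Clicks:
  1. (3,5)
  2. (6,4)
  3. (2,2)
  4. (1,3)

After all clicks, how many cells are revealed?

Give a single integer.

Click 1 (3,5) count=4: revealed 1 new [(3,5)] -> total=1
Click 2 (6,4) count=0: revealed 10 new [(5,2) (5,3) (5,4) (5,5) (5,6) (6,2) (6,3) (6,4) (6,5) (6,6)] -> total=11
Click 3 (2,2) count=1: revealed 1 new [(2,2)] -> total=12
Click 4 (1,3) count=3: revealed 1 new [(1,3)] -> total=13

Answer: 13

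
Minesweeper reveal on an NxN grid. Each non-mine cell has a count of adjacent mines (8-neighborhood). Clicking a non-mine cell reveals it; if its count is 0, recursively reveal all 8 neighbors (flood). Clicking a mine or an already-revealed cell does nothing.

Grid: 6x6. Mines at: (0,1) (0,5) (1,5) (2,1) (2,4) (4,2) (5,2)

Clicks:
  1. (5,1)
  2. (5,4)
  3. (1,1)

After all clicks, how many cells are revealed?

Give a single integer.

Answer: 11

Derivation:
Click 1 (5,1) count=2: revealed 1 new [(5,1)] -> total=1
Click 2 (5,4) count=0: revealed 9 new [(3,3) (3,4) (3,5) (4,3) (4,4) (4,5) (5,3) (5,4) (5,5)] -> total=10
Click 3 (1,1) count=2: revealed 1 new [(1,1)] -> total=11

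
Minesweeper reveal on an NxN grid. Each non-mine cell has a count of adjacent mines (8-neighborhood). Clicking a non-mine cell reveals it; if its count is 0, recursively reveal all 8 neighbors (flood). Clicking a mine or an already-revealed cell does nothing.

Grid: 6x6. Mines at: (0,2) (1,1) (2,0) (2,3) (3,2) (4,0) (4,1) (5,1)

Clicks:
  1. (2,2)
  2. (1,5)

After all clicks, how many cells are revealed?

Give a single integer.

Answer: 20

Derivation:
Click 1 (2,2) count=3: revealed 1 new [(2,2)] -> total=1
Click 2 (1,5) count=0: revealed 19 new [(0,3) (0,4) (0,5) (1,3) (1,4) (1,5) (2,4) (2,5) (3,3) (3,4) (3,5) (4,2) (4,3) (4,4) (4,5) (5,2) (5,3) (5,4) (5,5)] -> total=20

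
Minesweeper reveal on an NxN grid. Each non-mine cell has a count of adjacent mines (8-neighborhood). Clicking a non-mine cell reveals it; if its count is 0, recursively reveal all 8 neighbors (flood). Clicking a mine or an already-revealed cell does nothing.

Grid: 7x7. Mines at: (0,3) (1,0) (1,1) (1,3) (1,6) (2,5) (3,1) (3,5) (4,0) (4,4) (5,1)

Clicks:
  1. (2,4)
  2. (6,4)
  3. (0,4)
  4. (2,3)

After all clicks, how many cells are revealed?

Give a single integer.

Answer: 15

Derivation:
Click 1 (2,4) count=3: revealed 1 new [(2,4)] -> total=1
Click 2 (6,4) count=0: revealed 12 new [(4,5) (4,6) (5,2) (5,3) (5,4) (5,5) (5,6) (6,2) (6,3) (6,4) (6,5) (6,6)] -> total=13
Click 3 (0,4) count=2: revealed 1 new [(0,4)] -> total=14
Click 4 (2,3) count=1: revealed 1 new [(2,3)] -> total=15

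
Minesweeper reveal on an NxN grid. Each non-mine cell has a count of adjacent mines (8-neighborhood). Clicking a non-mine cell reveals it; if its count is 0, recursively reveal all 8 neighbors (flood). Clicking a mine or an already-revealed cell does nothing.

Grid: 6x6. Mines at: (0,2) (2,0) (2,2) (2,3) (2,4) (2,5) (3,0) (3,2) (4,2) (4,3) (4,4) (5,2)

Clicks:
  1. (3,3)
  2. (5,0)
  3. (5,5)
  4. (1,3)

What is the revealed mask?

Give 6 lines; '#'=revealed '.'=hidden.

Answer: ......
...#..
......
...#..
##....
##...#

Derivation:
Click 1 (3,3) count=7: revealed 1 new [(3,3)] -> total=1
Click 2 (5,0) count=0: revealed 4 new [(4,0) (4,1) (5,0) (5,1)] -> total=5
Click 3 (5,5) count=1: revealed 1 new [(5,5)] -> total=6
Click 4 (1,3) count=4: revealed 1 new [(1,3)] -> total=7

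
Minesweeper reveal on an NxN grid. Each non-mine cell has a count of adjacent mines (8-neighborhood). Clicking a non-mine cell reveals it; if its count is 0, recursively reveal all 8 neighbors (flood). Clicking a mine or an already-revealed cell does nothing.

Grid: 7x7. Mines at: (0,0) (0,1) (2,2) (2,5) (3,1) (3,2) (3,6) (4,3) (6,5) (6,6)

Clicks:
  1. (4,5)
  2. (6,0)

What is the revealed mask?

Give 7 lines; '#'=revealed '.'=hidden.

Click 1 (4,5) count=1: revealed 1 new [(4,5)] -> total=1
Click 2 (6,0) count=0: revealed 13 new [(4,0) (4,1) (4,2) (5,0) (5,1) (5,2) (5,3) (5,4) (6,0) (6,1) (6,2) (6,3) (6,4)] -> total=14

Answer: .......
.......
.......
.......
###..#.
#####..
#####..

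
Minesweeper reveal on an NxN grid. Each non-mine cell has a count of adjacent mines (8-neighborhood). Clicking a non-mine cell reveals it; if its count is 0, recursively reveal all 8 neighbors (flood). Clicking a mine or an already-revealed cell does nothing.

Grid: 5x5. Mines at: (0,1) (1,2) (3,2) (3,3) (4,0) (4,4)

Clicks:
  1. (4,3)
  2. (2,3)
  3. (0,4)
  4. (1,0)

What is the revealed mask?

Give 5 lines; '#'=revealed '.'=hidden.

Click 1 (4,3) count=3: revealed 1 new [(4,3)] -> total=1
Click 2 (2,3) count=3: revealed 1 new [(2,3)] -> total=2
Click 3 (0,4) count=0: revealed 5 new [(0,3) (0,4) (1,3) (1,4) (2,4)] -> total=7
Click 4 (1,0) count=1: revealed 1 new [(1,0)] -> total=8

Answer: ...##
#..##
...##
.....
...#.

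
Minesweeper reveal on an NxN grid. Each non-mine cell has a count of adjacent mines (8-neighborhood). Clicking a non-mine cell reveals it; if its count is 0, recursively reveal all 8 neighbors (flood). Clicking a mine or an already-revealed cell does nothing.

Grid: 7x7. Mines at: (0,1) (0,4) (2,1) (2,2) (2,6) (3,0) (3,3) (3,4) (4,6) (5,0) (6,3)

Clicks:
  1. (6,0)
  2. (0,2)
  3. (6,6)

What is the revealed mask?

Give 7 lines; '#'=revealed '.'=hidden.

Click 1 (6,0) count=1: revealed 1 new [(6,0)] -> total=1
Click 2 (0,2) count=1: revealed 1 new [(0,2)] -> total=2
Click 3 (6,6) count=0: revealed 6 new [(5,4) (5,5) (5,6) (6,4) (6,5) (6,6)] -> total=8

Answer: ..#....
.......
.......
.......
.......
....###
#...###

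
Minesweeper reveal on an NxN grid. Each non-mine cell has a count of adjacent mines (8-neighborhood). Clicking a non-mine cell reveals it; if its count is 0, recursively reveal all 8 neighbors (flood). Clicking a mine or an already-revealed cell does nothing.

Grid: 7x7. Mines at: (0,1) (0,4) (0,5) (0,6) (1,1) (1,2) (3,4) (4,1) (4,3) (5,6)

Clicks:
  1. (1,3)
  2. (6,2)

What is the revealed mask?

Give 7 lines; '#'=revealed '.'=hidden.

Click 1 (1,3) count=2: revealed 1 new [(1,3)] -> total=1
Click 2 (6,2) count=0: revealed 12 new [(5,0) (5,1) (5,2) (5,3) (5,4) (5,5) (6,0) (6,1) (6,2) (6,3) (6,4) (6,5)] -> total=13

Answer: .......
...#...
.......
.......
.......
######.
######.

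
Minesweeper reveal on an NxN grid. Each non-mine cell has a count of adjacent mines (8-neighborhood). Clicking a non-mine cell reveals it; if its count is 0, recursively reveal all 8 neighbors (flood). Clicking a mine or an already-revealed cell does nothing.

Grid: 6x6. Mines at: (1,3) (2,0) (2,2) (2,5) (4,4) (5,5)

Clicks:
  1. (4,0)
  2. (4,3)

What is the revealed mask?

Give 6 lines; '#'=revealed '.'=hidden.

Answer: ......
......
......
####..
####..
####..

Derivation:
Click 1 (4,0) count=0: revealed 12 new [(3,0) (3,1) (3,2) (3,3) (4,0) (4,1) (4,2) (4,3) (5,0) (5,1) (5,2) (5,3)] -> total=12
Click 2 (4,3) count=1: revealed 0 new [(none)] -> total=12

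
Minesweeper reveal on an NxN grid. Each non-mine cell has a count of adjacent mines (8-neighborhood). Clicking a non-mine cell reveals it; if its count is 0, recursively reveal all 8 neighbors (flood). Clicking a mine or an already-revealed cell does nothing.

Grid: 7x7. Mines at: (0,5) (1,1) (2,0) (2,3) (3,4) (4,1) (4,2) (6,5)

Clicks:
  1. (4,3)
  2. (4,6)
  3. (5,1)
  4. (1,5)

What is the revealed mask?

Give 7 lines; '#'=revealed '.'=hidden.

Answer: .......
.....##
.....##
.....##
...#.##
.#...##
.......

Derivation:
Click 1 (4,3) count=2: revealed 1 new [(4,3)] -> total=1
Click 2 (4,6) count=0: revealed 10 new [(1,5) (1,6) (2,5) (2,6) (3,5) (3,6) (4,5) (4,6) (5,5) (5,6)] -> total=11
Click 3 (5,1) count=2: revealed 1 new [(5,1)] -> total=12
Click 4 (1,5) count=1: revealed 0 new [(none)] -> total=12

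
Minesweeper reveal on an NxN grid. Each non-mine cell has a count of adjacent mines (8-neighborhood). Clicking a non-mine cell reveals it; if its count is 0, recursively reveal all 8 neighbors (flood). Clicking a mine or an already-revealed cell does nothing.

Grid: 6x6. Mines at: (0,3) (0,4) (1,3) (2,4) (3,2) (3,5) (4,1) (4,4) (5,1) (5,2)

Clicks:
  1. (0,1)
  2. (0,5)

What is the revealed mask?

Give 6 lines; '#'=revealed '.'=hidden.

Answer: ###..#
###...
###...
##....
......
......

Derivation:
Click 1 (0,1) count=0: revealed 11 new [(0,0) (0,1) (0,2) (1,0) (1,1) (1,2) (2,0) (2,1) (2,2) (3,0) (3,1)] -> total=11
Click 2 (0,5) count=1: revealed 1 new [(0,5)] -> total=12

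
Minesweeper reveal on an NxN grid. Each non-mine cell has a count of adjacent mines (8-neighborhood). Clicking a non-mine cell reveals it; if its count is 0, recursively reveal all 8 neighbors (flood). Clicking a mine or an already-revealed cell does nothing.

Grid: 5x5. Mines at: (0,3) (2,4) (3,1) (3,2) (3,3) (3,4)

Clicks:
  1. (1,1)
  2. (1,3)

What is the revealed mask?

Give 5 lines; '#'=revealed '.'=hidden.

Answer: ###..
####.
###..
.....
.....

Derivation:
Click 1 (1,1) count=0: revealed 9 new [(0,0) (0,1) (0,2) (1,0) (1,1) (1,2) (2,0) (2,1) (2,2)] -> total=9
Click 2 (1,3) count=2: revealed 1 new [(1,3)] -> total=10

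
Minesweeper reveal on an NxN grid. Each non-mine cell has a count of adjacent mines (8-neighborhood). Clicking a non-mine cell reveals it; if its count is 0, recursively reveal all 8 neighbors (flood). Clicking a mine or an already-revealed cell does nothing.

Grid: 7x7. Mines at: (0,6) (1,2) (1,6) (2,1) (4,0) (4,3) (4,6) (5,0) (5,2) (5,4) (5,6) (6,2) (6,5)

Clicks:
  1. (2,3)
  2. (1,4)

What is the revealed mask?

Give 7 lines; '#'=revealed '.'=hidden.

Answer: ...###.
...###.
...###.
...###.
.......
.......
.......

Derivation:
Click 1 (2,3) count=1: revealed 1 new [(2,3)] -> total=1
Click 2 (1,4) count=0: revealed 11 new [(0,3) (0,4) (0,5) (1,3) (1,4) (1,5) (2,4) (2,5) (3,3) (3,4) (3,5)] -> total=12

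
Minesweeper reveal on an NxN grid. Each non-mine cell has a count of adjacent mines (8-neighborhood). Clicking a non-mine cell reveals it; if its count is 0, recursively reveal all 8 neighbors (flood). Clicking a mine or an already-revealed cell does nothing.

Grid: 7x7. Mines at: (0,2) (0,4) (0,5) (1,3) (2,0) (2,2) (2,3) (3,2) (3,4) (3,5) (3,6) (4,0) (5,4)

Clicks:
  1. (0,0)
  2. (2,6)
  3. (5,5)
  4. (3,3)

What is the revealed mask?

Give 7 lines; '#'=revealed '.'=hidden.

Answer: ##.....
##.....
......#
...#...
.......
.....#.
.......

Derivation:
Click 1 (0,0) count=0: revealed 4 new [(0,0) (0,1) (1,0) (1,1)] -> total=4
Click 2 (2,6) count=2: revealed 1 new [(2,6)] -> total=5
Click 3 (5,5) count=1: revealed 1 new [(5,5)] -> total=6
Click 4 (3,3) count=4: revealed 1 new [(3,3)] -> total=7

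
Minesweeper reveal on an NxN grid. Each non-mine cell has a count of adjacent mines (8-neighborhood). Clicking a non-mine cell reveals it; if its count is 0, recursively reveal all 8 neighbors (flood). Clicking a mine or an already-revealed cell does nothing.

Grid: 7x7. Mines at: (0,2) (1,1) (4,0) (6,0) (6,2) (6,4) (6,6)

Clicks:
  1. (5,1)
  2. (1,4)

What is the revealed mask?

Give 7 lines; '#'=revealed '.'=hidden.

Answer: ...####
..#####
.######
.######
.######
.######
.......

Derivation:
Click 1 (5,1) count=3: revealed 1 new [(5,1)] -> total=1
Click 2 (1,4) count=0: revealed 32 new [(0,3) (0,4) (0,5) (0,6) (1,2) (1,3) (1,4) (1,5) (1,6) (2,1) (2,2) (2,3) (2,4) (2,5) (2,6) (3,1) (3,2) (3,3) (3,4) (3,5) (3,6) (4,1) (4,2) (4,3) (4,4) (4,5) (4,6) (5,2) (5,3) (5,4) (5,5) (5,6)] -> total=33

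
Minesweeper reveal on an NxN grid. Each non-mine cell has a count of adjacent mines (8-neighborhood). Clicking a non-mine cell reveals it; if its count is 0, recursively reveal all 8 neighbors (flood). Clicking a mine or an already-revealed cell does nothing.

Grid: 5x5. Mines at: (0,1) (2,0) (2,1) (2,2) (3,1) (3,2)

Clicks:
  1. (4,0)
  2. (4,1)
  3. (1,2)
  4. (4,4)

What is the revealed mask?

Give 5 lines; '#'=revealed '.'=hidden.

Click 1 (4,0) count=1: revealed 1 new [(4,0)] -> total=1
Click 2 (4,1) count=2: revealed 1 new [(4,1)] -> total=2
Click 3 (1,2) count=3: revealed 1 new [(1,2)] -> total=3
Click 4 (4,4) count=0: revealed 11 new [(0,2) (0,3) (0,4) (1,3) (1,4) (2,3) (2,4) (3,3) (3,4) (4,3) (4,4)] -> total=14

Answer: ..###
..###
...##
...##
##.##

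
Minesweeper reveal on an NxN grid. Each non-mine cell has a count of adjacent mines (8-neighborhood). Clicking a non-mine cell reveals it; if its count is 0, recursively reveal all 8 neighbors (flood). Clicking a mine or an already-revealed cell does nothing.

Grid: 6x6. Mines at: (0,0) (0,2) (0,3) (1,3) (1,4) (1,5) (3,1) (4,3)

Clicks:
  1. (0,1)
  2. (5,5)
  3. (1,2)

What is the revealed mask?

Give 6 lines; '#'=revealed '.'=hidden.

Click 1 (0,1) count=2: revealed 1 new [(0,1)] -> total=1
Click 2 (5,5) count=0: revealed 8 new [(2,4) (2,5) (3,4) (3,5) (4,4) (4,5) (5,4) (5,5)] -> total=9
Click 3 (1,2) count=3: revealed 1 new [(1,2)] -> total=10

Answer: .#....
..#...
....##
....##
....##
....##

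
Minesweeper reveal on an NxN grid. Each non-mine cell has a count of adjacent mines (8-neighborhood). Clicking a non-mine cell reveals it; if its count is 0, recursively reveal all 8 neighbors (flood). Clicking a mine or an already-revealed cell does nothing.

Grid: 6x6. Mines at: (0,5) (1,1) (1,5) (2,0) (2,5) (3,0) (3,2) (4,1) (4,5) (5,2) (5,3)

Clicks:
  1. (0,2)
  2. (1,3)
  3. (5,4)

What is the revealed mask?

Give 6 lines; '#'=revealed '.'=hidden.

Click 1 (0,2) count=1: revealed 1 new [(0,2)] -> total=1
Click 2 (1,3) count=0: revealed 8 new [(0,3) (0,4) (1,2) (1,3) (1,4) (2,2) (2,3) (2,4)] -> total=9
Click 3 (5,4) count=2: revealed 1 new [(5,4)] -> total=10

Answer: ..###.
..###.
..###.
......
......
....#.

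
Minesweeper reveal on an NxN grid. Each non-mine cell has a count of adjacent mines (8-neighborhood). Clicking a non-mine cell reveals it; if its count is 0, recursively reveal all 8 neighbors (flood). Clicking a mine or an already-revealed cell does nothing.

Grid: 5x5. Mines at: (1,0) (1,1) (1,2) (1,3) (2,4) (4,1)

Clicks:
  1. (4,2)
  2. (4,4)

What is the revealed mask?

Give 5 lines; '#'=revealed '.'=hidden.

Click 1 (4,2) count=1: revealed 1 new [(4,2)] -> total=1
Click 2 (4,4) count=0: revealed 5 new [(3,2) (3,3) (3,4) (4,3) (4,4)] -> total=6

Answer: .....
.....
.....
..###
..###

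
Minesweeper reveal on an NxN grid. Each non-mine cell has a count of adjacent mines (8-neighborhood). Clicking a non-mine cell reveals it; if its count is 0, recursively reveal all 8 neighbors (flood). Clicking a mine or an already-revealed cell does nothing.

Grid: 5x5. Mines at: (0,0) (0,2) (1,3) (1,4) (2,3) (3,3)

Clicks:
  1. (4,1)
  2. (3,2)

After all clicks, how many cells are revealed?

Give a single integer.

Click 1 (4,1) count=0: revealed 12 new [(1,0) (1,1) (1,2) (2,0) (2,1) (2,2) (3,0) (3,1) (3,2) (4,0) (4,1) (4,2)] -> total=12
Click 2 (3,2) count=2: revealed 0 new [(none)] -> total=12

Answer: 12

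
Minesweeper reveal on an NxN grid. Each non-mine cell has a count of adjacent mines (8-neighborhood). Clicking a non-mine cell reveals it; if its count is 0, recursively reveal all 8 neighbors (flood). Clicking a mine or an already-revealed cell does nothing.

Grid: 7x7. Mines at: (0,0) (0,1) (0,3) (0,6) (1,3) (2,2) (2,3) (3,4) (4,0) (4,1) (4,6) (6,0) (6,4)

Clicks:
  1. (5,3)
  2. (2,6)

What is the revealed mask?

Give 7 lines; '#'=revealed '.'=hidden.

Click 1 (5,3) count=1: revealed 1 new [(5,3)] -> total=1
Click 2 (2,6) count=0: revealed 6 new [(1,5) (1,6) (2,5) (2,6) (3,5) (3,6)] -> total=7

Answer: .......
.....##
.....##
.....##
.......
...#...
.......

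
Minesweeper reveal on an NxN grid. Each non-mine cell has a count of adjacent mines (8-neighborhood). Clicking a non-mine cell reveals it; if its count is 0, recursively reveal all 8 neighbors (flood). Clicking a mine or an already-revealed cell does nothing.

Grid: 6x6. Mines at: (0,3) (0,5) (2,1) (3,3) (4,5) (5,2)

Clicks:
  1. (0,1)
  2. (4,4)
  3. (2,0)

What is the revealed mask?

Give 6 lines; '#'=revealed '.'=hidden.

Answer: ###...
###...
#.....
......
....#.
......

Derivation:
Click 1 (0,1) count=0: revealed 6 new [(0,0) (0,1) (0,2) (1,0) (1,1) (1,2)] -> total=6
Click 2 (4,4) count=2: revealed 1 new [(4,4)] -> total=7
Click 3 (2,0) count=1: revealed 1 new [(2,0)] -> total=8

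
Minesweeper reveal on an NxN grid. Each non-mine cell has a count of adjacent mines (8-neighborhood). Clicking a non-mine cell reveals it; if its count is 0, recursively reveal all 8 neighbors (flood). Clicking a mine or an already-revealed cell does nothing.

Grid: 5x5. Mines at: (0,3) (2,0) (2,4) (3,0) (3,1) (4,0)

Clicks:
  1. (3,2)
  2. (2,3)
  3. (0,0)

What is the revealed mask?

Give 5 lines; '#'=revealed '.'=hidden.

Click 1 (3,2) count=1: revealed 1 new [(3,2)] -> total=1
Click 2 (2,3) count=1: revealed 1 new [(2,3)] -> total=2
Click 3 (0,0) count=0: revealed 6 new [(0,0) (0,1) (0,2) (1,0) (1,1) (1,2)] -> total=8

Answer: ###..
###..
...#.
..#..
.....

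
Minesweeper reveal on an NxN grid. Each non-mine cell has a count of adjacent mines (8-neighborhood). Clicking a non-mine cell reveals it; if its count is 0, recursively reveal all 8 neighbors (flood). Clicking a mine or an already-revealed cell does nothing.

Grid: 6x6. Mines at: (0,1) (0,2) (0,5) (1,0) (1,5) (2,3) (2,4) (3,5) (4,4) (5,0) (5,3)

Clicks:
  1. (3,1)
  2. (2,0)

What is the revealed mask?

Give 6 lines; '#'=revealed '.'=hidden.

Click 1 (3,1) count=0: revealed 9 new [(2,0) (2,1) (2,2) (3,0) (3,1) (3,2) (4,0) (4,1) (4,2)] -> total=9
Click 2 (2,0) count=1: revealed 0 new [(none)] -> total=9

Answer: ......
......
###...
###...
###...
......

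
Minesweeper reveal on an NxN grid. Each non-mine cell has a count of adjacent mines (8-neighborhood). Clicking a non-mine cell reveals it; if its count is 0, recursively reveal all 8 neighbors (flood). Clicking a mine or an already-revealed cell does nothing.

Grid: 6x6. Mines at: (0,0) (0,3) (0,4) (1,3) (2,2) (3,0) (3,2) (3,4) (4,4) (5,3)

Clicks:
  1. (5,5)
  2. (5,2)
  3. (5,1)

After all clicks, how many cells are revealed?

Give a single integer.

Click 1 (5,5) count=1: revealed 1 new [(5,5)] -> total=1
Click 2 (5,2) count=1: revealed 1 new [(5,2)] -> total=2
Click 3 (5,1) count=0: revealed 5 new [(4,0) (4,1) (4,2) (5,0) (5,1)] -> total=7

Answer: 7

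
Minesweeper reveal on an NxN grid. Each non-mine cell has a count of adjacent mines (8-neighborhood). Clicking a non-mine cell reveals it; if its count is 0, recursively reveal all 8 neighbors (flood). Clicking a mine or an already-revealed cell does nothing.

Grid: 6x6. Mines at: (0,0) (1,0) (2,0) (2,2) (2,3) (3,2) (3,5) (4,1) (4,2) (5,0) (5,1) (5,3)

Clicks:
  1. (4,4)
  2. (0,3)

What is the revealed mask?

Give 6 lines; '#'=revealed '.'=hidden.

Click 1 (4,4) count=2: revealed 1 new [(4,4)] -> total=1
Click 2 (0,3) count=0: revealed 12 new [(0,1) (0,2) (0,3) (0,4) (0,5) (1,1) (1,2) (1,3) (1,4) (1,5) (2,4) (2,5)] -> total=13

Answer: .#####
.#####
....##
......
....#.
......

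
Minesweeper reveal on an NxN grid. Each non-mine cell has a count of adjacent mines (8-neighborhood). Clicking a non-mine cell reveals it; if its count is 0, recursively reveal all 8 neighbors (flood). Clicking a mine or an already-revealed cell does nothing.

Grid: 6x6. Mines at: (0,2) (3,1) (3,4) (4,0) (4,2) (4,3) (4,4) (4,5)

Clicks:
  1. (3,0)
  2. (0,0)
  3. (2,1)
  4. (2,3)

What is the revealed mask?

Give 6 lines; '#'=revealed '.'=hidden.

Click 1 (3,0) count=2: revealed 1 new [(3,0)] -> total=1
Click 2 (0,0) count=0: revealed 6 new [(0,0) (0,1) (1,0) (1,1) (2,0) (2,1)] -> total=7
Click 3 (2,1) count=1: revealed 0 new [(none)] -> total=7
Click 4 (2,3) count=1: revealed 1 new [(2,3)] -> total=8

Answer: ##....
##....
##.#..
#.....
......
......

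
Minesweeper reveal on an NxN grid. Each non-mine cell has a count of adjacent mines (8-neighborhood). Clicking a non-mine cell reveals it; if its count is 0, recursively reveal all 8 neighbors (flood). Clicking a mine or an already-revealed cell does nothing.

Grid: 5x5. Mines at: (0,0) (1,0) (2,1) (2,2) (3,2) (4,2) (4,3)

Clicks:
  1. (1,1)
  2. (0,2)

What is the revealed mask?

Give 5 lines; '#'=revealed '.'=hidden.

Click 1 (1,1) count=4: revealed 1 new [(1,1)] -> total=1
Click 2 (0,2) count=0: revealed 11 new [(0,1) (0,2) (0,3) (0,4) (1,2) (1,3) (1,4) (2,3) (2,4) (3,3) (3,4)] -> total=12

Answer: .####
.####
...##
...##
.....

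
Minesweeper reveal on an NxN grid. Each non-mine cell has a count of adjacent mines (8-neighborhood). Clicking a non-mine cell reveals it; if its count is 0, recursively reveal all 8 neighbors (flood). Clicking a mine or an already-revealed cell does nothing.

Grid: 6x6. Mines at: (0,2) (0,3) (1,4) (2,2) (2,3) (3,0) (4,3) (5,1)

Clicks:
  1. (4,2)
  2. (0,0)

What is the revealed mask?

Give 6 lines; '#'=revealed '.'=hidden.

Answer: ##....
##....
##....
......
..#...
......

Derivation:
Click 1 (4,2) count=2: revealed 1 new [(4,2)] -> total=1
Click 2 (0,0) count=0: revealed 6 new [(0,0) (0,1) (1,0) (1,1) (2,0) (2,1)] -> total=7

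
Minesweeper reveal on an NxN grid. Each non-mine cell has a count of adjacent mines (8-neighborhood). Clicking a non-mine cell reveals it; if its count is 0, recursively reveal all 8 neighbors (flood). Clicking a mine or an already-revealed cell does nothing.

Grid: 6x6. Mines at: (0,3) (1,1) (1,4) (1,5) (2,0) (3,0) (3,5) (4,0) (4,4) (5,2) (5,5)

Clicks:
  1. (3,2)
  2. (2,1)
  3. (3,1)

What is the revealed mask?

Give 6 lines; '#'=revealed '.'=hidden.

Click 1 (3,2) count=0: revealed 9 new [(2,1) (2,2) (2,3) (3,1) (3,2) (3,3) (4,1) (4,2) (4,3)] -> total=9
Click 2 (2,1) count=3: revealed 0 new [(none)] -> total=9
Click 3 (3,1) count=3: revealed 0 new [(none)] -> total=9

Answer: ......
......
.###..
.###..
.###..
......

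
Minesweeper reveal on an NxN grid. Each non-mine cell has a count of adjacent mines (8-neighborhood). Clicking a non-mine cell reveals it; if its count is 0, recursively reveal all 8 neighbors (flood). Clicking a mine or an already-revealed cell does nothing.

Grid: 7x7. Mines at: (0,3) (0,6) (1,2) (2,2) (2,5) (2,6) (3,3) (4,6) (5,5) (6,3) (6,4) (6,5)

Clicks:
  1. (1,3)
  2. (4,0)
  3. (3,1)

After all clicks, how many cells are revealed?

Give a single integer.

Answer: 19

Derivation:
Click 1 (1,3) count=3: revealed 1 new [(1,3)] -> total=1
Click 2 (4,0) count=0: revealed 18 new [(0,0) (0,1) (1,0) (1,1) (2,0) (2,1) (3,0) (3,1) (3,2) (4,0) (4,1) (4,2) (5,0) (5,1) (5,2) (6,0) (6,1) (6,2)] -> total=19
Click 3 (3,1) count=1: revealed 0 new [(none)] -> total=19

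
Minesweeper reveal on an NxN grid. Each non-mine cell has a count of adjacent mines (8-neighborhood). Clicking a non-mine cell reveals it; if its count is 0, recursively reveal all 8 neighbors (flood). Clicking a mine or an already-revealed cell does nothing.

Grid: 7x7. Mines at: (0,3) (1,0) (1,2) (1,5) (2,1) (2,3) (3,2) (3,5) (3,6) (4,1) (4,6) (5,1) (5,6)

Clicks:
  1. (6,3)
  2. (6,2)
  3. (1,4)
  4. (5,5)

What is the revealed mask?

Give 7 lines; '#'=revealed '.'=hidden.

Click 1 (6,3) count=0: revealed 12 new [(4,2) (4,3) (4,4) (4,5) (5,2) (5,3) (5,4) (5,5) (6,2) (6,3) (6,4) (6,5)] -> total=12
Click 2 (6,2) count=1: revealed 0 new [(none)] -> total=12
Click 3 (1,4) count=3: revealed 1 new [(1,4)] -> total=13
Click 4 (5,5) count=2: revealed 0 new [(none)] -> total=13

Answer: .......
....#..
.......
.......
..####.
..####.
..####.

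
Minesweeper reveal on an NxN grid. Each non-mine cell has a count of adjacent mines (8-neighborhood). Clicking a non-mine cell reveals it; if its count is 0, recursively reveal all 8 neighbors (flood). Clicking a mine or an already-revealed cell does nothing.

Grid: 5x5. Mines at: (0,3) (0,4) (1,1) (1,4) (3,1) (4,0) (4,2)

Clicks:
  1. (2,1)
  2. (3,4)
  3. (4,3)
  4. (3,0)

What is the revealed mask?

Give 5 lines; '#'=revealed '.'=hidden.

Click 1 (2,1) count=2: revealed 1 new [(2,1)] -> total=1
Click 2 (3,4) count=0: revealed 6 new [(2,3) (2,4) (3,3) (3,4) (4,3) (4,4)] -> total=7
Click 3 (4,3) count=1: revealed 0 new [(none)] -> total=7
Click 4 (3,0) count=2: revealed 1 new [(3,0)] -> total=8

Answer: .....
.....
.#.##
#..##
...##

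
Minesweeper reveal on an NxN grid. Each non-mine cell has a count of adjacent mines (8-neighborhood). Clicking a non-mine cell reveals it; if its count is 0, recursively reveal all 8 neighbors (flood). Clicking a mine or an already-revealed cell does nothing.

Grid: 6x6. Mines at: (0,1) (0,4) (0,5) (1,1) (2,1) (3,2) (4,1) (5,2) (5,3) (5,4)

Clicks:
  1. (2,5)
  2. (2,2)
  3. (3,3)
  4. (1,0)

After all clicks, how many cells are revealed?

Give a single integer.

Answer: 14

Derivation:
Click 1 (2,5) count=0: revealed 12 new [(1,3) (1,4) (1,5) (2,3) (2,4) (2,5) (3,3) (3,4) (3,5) (4,3) (4,4) (4,5)] -> total=12
Click 2 (2,2) count=3: revealed 1 new [(2,2)] -> total=13
Click 3 (3,3) count=1: revealed 0 new [(none)] -> total=13
Click 4 (1,0) count=3: revealed 1 new [(1,0)] -> total=14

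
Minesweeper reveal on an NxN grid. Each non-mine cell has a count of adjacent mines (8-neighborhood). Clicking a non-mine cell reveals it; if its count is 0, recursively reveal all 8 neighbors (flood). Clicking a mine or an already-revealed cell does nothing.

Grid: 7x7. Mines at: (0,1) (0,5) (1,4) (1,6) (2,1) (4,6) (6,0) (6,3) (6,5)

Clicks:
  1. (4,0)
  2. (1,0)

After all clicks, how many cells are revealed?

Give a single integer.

Answer: 23

Derivation:
Click 1 (4,0) count=0: revealed 22 new [(2,2) (2,3) (2,4) (2,5) (3,0) (3,1) (3,2) (3,3) (3,4) (3,5) (4,0) (4,1) (4,2) (4,3) (4,4) (4,5) (5,0) (5,1) (5,2) (5,3) (5,4) (5,5)] -> total=22
Click 2 (1,0) count=2: revealed 1 new [(1,0)] -> total=23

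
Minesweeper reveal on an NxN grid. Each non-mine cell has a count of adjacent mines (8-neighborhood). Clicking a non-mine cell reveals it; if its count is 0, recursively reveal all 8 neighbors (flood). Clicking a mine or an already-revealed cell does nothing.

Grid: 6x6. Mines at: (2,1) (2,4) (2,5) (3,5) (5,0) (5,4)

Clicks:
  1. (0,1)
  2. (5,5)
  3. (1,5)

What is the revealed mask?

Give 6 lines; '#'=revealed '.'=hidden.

Click 1 (0,1) count=0: revealed 12 new [(0,0) (0,1) (0,2) (0,3) (0,4) (0,5) (1,0) (1,1) (1,2) (1,3) (1,4) (1,5)] -> total=12
Click 2 (5,5) count=1: revealed 1 new [(5,5)] -> total=13
Click 3 (1,5) count=2: revealed 0 new [(none)] -> total=13

Answer: ######
######
......
......
......
.....#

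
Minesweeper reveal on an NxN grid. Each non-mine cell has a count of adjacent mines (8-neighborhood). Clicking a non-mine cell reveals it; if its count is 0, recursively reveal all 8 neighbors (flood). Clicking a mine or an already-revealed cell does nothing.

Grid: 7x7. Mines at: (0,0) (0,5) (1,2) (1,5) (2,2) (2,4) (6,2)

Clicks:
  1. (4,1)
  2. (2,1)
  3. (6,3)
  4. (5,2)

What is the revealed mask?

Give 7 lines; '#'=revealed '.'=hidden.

Click 1 (4,1) count=0: revealed 33 new [(1,0) (1,1) (2,0) (2,1) (2,5) (2,6) (3,0) (3,1) (3,2) (3,3) (3,4) (3,5) (3,6) (4,0) (4,1) (4,2) (4,3) (4,4) (4,5) (4,6) (5,0) (5,1) (5,2) (5,3) (5,4) (5,5) (5,6) (6,0) (6,1) (6,3) (6,4) (6,5) (6,6)] -> total=33
Click 2 (2,1) count=2: revealed 0 new [(none)] -> total=33
Click 3 (6,3) count=1: revealed 0 new [(none)] -> total=33
Click 4 (5,2) count=1: revealed 0 new [(none)] -> total=33

Answer: .......
##.....
##...##
#######
#######
#######
##.####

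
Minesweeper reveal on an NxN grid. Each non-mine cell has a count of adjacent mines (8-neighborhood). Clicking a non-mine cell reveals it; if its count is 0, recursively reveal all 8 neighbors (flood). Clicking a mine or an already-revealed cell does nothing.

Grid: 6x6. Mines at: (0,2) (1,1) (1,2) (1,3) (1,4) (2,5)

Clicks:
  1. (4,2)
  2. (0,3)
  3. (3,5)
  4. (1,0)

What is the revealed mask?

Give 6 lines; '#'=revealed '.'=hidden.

Click 1 (4,2) count=0: revealed 23 new [(2,0) (2,1) (2,2) (2,3) (2,4) (3,0) (3,1) (3,2) (3,3) (3,4) (3,5) (4,0) (4,1) (4,2) (4,3) (4,4) (4,5) (5,0) (5,1) (5,2) (5,3) (5,4) (5,5)] -> total=23
Click 2 (0,3) count=4: revealed 1 new [(0,3)] -> total=24
Click 3 (3,5) count=1: revealed 0 new [(none)] -> total=24
Click 4 (1,0) count=1: revealed 1 new [(1,0)] -> total=25

Answer: ...#..
#.....
#####.
######
######
######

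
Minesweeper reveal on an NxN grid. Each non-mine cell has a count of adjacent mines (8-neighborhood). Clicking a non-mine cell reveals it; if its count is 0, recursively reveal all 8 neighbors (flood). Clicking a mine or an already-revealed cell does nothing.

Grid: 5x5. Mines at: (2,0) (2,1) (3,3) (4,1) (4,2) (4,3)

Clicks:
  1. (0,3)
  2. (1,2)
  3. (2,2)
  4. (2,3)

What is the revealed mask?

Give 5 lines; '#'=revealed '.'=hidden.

Answer: #####
#####
..###
.....
.....

Derivation:
Click 1 (0,3) count=0: revealed 13 new [(0,0) (0,1) (0,2) (0,3) (0,4) (1,0) (1,1) (1,2) (1,3) (1,4) (2,2) (2,3) (2,4)] -> total=13
Click 2 (1,2) count=1: revealed 0 new [(none)] -> total=13
Click 3 (2,2) count=2: revealed 0 new [(none)] -> total=13
Click 4 (2,3) count=1: revealed 0 new [(none)] -> total=13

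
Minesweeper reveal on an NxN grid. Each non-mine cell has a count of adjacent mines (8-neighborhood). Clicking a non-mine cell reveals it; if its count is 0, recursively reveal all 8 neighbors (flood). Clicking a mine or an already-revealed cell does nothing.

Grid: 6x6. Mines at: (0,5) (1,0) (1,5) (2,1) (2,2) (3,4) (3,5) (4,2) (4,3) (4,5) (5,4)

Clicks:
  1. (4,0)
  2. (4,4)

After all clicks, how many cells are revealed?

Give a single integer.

Answer: 7

Derivation:
Click 1 (4,0) count=0: revealed 6 new [(3,0) (3,1) (4,0) (4,1) (5,0) (5,1)] -> total=6
Click 2 (4,4) count=5: revealed 1 new [(4,4)] -> total=7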